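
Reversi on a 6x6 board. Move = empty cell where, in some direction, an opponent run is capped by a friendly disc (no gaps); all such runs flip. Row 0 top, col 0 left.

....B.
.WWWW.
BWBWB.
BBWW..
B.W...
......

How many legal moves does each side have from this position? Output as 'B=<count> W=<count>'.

Answer: B=9 W=5

Derivation:
-- B to move --
(0,0): flips 1 -> legal
(0,1): flips 2 -> legal
(0,2): flips 3 -> legal
(0,3): flips 2 -> legal
(0,5): no bracket -> illegal
(1,0): no bracket -> illegal
(1,5): no bracket -> illegal
(2,5): no bracket -> illegal
(3,4): flips 2 -> legal
(4,1): no bracket -> illegal
(4,3): no bracket -> illegal
(4,4): flips 1 -> legal
(5,1): flips 2 -> legal
(5,2): flips 2 -> legal
(5,3): flips 1 -> legal
B mobility = 9
-- W to move --
(0,3): no bracket -> illegal
(0,5): no bracket -> illegal
(1,0): no bracket -> illegal
(1,5): flips 1 -> legal
(2,5): flips 1 -> legal
(3,4): flips 1 -> legal
(3,5): flips 1 -> legal
(4,1): flips 1 -> legal
(5,0): no bracket -> illegal
(5,1): no bracket -> illegal
W mobility = 5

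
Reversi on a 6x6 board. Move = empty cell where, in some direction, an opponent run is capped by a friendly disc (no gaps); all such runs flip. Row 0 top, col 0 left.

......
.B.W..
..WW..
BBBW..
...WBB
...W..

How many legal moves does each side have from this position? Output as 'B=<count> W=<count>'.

-- B to move --
(0,2): no bracket -> illegal
(0,3): no bracket -> illegal
(0,4): flips 2 -> legal
(1,2): flips 1 -> legal
(1,4): flips 1 -> legal
(2,1): no bracket -> illegal
(2,4): no bracket -> illegal
(3,4): flips 1 -> legal
(4,2): flips 1 -> legal
(5,2): no bracket -> illegal
(5,4): flips 1 -> legal
B mobility = 6
-- W to move --
(0,0): flips 1 -> legal
(0,1): no bracket -> illegal
(0,2): no bracket -> illegal
(1,0): no bracket -> illegal
(1,2): no bracket -> illegal
(2,0): no bracket -> illegal
(2,1): flips 1 -> legal
(3,4): no bracket -> illegal
(3,5): flips 1 -> legal
(4,0): flips 1 -> legal
(4,1): flips 1 -> legal
(4,2): flips 1 -> legal
(5,4): no bracket -> illegal
(5,5): flips 1 -> legal
W mobility = 7

Answer: B=6 W=7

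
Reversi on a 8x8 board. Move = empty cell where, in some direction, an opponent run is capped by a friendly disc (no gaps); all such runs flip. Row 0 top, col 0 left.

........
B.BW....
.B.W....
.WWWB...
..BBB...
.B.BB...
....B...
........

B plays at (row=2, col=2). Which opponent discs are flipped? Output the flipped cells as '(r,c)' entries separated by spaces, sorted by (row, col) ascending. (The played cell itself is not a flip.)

Answer: (3,2) (3,3)

Derivation:
Dir NW: first cell '.' (not opp) -> no flip
Dir N: first cell 'B' (not opp) -> no flip
Dir NE: opp run (1,3), next='.' -> no flip
Dir W: first cell 'B' (not opp) -> no flip
Dir E: opp run (2,3), next='.' -> no flip
Dir SW: opp run (3,1), next='.' -> no flip
Dir S: opp run (3,2) capped by B -> flip
Dir SE: opp run (3,3) capped by B -> flip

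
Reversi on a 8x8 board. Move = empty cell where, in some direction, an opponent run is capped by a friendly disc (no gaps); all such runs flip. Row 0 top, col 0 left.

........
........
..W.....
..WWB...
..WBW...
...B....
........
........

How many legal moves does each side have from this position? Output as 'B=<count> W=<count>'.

-- B to move --
(1,1): no bracket -> illegal
(1,2): no bracket -> illegal
(1,3): no bracket -> illegal
(2,1): flips 1 -> legal
(2,3): flips 1 -> legal
(2,4): no bracket -> illegal
(3,1): flips 3 -> legal
(3,5): flips 1 -> legal
(4,1): flips 1 -> legal
(4,5): flips 1 -> legal
(5,1): no bracket -> illegal
(5,2): no bracket -> illegal
(5,4): flips 1 -> legal
(5,5): no bracket -> illegal
B mobility = 7
-- W to move --
(2,3): no bracket -> illegal
(2,4): flips 1 -> legal
(2,5): no bracket -> illegal
(3,5): flips 1 -> legal
(4,5): no bracket -> illegal
(5,2): no bracket -> illegal
(5,4): flips 1 -> legal
(6,2): flips 1 -> legal
(6,3): flips 2 -> legal
(6,4): flips 1 -> legal
W mobility = 6

Answer: B=7 W=6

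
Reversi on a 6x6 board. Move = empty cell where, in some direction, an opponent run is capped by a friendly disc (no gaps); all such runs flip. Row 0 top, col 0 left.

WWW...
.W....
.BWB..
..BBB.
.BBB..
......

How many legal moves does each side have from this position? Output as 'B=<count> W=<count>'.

-- B to move --
(0,3): no bracket -> illegal
(1,0): no bracket -> illegal
(1,2): flips 1 -> legal
(1,3): no bracket -> illegal
(2,0): no bracket -> illegal
(3,1): no bracket -> illegal
B mobility = 1
-- W to move --
(1,0): no bracket -> illegal
(1,2): no bracket -> illegal
(1,3): no bracket -> illegal
(1,4): no bracket -> illegal
(2,0): flips 1 -> legal
(2,4): flips 1 -> legal
(2,5): no bracket -> illegal
(3,0): no bracket -> illegal
(3,1): flips 1 -> legal
(3,5): no bracket -> illegal
(4,0): no bracket -> illegal
(4,4): flips 1 -> legal
(4,5): no bracket -> illegal
(5,0): no bracket -> illegal
(5,1): no bracket -> illegal
(5,2): flips 2 -> legal
(5,3): no bracket -> illegal
(5,4): no bracket -> illegal
W mobility = 5

Answer: B=1 W=5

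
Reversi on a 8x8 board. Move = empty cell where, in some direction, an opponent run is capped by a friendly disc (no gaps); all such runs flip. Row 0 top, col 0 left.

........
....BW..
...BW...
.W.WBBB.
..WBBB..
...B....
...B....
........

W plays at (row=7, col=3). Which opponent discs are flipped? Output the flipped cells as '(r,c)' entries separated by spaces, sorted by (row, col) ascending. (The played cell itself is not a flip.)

Dir NW: first cell '.' (not opp) -> no flip
Dir N: opp run (6,3) (5,3) (4,3) capped by W -> flip
Dir NE: first cell '.' (not opp) -> no flip
Dir W: first cell '.' (not opp) -> no flip
Dir E: first cell '.' (not opp) -> no flip
Dir SW: edge -> no flip
Dir S: edge -> no flip
Dir SE: edge -> no flip

Answer: (4,3) (5,3) (6,3)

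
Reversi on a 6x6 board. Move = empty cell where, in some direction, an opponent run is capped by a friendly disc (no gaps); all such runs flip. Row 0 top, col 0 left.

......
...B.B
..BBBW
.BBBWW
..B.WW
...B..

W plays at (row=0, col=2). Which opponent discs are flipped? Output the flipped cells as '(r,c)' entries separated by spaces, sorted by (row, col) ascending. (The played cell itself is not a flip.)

Answer: (1,3) (2,4)

Derivation:
Dir NW: edge -> no flip
Dir N: edge -> no flip
Dir NE: edge -> no flip
Dir W: first cell '.' (not opp) -> no flip
Dir E: first cell '.' (not opp) -> no flip
Dir SW: first cell '.' (not opp) -> no flip
Dir S: first cell '.' (not opp) -> no flip
Dir SE: opp run (1,3) (2,4) capped by W -> flip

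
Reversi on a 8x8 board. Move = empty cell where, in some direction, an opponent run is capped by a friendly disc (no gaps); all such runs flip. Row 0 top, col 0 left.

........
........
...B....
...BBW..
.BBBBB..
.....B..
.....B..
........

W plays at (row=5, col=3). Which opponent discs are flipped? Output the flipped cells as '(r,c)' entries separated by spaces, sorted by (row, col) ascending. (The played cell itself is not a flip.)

Answer: (4,4)

Derivation:
Dir NW: opp run (4,2), next='.' -> no flip
Dir N: opp run (4,3) (3,3) (2,3), next='.' -> no flip
Dir NE: opp run (4,4) capped by W -> flip
Dir W: first cell '.' (not opp) -> no flip
Dir E: first cell '.' (not opp) -> no flip
Dir SW: first cell '.' (not opp) -> no flip
Dir S: first cell '.' (not opp) -> no flip
Dir SE: first cell '.' (not opp) -> no flip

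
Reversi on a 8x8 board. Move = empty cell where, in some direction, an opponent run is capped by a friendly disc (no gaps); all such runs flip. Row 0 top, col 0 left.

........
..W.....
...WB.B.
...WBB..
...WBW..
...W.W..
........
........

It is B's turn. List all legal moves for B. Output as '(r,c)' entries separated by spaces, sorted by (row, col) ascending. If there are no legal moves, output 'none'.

Answer: (0,1) (2,2) (3,2) (4,2) (4,6) (5,2) (5,6) (6,2) (6,5) (6,6)

Derivation:
(0,1): flips 2 -> legal
(0,2): no bracket -> illegal
(0,3): no bracket -> illegal
(1,1): no bracket -> illegal
(1,3): no bracket -> illegal
(1,4): no bracket -> illegal
(2,1): no bracket -> illegal
(2,2): flips 2 -> legal
(3,2): flips 1 -> legal
(3,6): no bracket -> illegal
(4,2): flips 2 -> legal
(4,6): flips 1 -> legal
(5,2): flips 1 -> legal
(5,4): no bracket -> illegal
(5,6): flips 1 -> legal
(6,2): flips 1 -> legal
(6,3): no bracket -> illegal
(6,4): no bracket -> illegal
(6,5): flips 2 -> legal
(6,6): flips 1 -> legal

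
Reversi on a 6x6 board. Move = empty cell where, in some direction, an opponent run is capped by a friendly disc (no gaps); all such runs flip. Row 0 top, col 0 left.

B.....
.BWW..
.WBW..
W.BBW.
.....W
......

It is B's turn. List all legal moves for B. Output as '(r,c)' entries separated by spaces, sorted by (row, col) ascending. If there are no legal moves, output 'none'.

(0,1): no bracket -> illegal
(0,2): flips 1 -> legal
(0,3): flips 2 -> legal
(0,4): flips 1 -> legal
(1,0): flips 1 -> legal
(1,4): flips 3 -> legal
(2,0): flips 1 -> legal
(2,4): flips 1 -> legal
(2,5): no bracket -> illegal
(3,1): flips 1 -> legal
(3,5): flips 1 -> legal
(4,0): no bracket -> illegal
(4,1): no bracket -> illegal
(4,3): no bracket -> illegal
(4,4): no bracket -> illegal
(5,4): no bracket -> illegal
(5,5): no bracket -> illegal

Answer: (0,2) (0,3) (0,4) (1,0) (1,4) (2,0) (2,4) (3,1) (3,5)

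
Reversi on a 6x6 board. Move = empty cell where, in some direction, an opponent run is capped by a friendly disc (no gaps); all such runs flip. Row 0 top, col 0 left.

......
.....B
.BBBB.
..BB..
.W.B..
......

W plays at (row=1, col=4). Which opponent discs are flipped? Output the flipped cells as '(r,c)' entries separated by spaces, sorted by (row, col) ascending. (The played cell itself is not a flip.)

Answer: (2,3) (3,2)

Derivation:
Dir NW: first cell '.' (not opp) -> no flip
Dir N: first cell '.' (not opp) -> no flip
Dir NE: first cell '.' (not opp) -> no flip
Dir W: first cell '.' (not opp) -> no flip
Dir E: opp run (1,5), next=edge -> no flip
Dir SW: opp run (2,3) (3,2) capped by W -> flip
Dir S: opp run (2,4), next='.' -> no flip
Dir SE: first cell '.' (not opp) -> no flip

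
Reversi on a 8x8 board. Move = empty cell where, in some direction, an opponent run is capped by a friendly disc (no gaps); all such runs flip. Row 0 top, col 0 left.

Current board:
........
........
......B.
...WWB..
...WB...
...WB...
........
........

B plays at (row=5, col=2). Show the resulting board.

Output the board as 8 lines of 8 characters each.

Answer: ........
........
......B.
...WWB..
...WB...
..BBB...
........
........

Derivation:
Place B at (5,2); scan 8 dirs for brackets.
Dir NW: first cell '.' (not opp) -> no flip
Dir N: first cell '.' (not opp) -> no flip
Dir NE: opp run (4,3) (3,4), next='.' -> no flip
Dir W: first cell '.' (not opp) -> no flip
Dir E: opp run (5,3) capped by B -> flip
Dir SW: first cell '.' (not opp) -> no flip
Dir S: first cell '.' (not opp) -> no flip
Dir SE: first cell '.' (not opp) -> no flip
All flips: (5,3)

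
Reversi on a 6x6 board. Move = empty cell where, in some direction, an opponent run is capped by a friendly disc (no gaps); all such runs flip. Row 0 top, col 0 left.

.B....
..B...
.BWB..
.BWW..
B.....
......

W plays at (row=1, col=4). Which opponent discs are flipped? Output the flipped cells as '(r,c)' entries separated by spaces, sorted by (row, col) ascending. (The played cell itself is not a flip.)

Dir NW: first cell '.' (not opp) -> no flip
Dir N: first cell '.' (not opp) -> no flip
Dir NE: first cell '.' (not opp) -> no flip
Dir W: first cell '.' (not opp) -> no flip
Dir E: first cell '.' (not opp) -> no flip
Dir SW: opp run (2,3) capped by W -> flip
Dir S: first cell '.' (not opp) -> no flip
Dir SE: first cell '.' (not opp) -> no flip

Answer: (2,3)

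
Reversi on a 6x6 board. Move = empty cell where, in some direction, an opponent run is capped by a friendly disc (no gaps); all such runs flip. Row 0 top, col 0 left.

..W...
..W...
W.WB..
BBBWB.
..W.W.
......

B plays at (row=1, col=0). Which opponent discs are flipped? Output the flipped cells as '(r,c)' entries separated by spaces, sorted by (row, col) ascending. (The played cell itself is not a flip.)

Answer: (2,0)

Derivation:
Dir NW: edge -> no flip
Dir N: first cell '.' (not opp) -> no flip
Dir NE: first cell '.' (not opp) -> no flip
Dir W: edge -> no flip
Dir E: first cell '.' (not opp) -> no flip
Dir SW: edge -> no flip
Dir S: opp run (2,0) capped by B -> flip
Dir SE: first cell '.' (not opp) -> no flip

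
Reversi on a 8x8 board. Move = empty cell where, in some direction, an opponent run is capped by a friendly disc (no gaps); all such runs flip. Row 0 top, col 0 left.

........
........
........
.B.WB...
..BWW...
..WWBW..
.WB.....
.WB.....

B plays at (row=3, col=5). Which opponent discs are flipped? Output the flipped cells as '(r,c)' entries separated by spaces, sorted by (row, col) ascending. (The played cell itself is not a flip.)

Dir NW: first cell '.' (not opp) -> no flip
Dir N: first cell '.' (not opp) -> no flip
Dir NE: first cell '.' (not opp) -> no flip
Dir W: first cell 'B' (not opp) -> no flip
Dir E: first cell '.' (not opp) -> no flip
Dir SW: opp run (4,4) (5,3) capped by B -> flip
Dir S: first cell '.' (not opp) -> no flip
Dir SE: first cell '.' (not opp) -> no flip

Answer: (4,4) (5,3)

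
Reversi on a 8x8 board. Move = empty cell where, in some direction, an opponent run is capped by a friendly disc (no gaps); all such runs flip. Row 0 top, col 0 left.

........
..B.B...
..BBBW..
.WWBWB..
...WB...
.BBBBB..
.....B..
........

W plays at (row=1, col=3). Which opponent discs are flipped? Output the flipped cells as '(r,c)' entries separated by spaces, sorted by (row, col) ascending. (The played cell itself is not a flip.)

Dir NW: first cell '.' (not opp) -> no flip
Dir N: first cell '.' (not opp) -> no flip
Dir NE: first cell '.' (not opp) -> no flip
Dir W: opp run (1,2), next='.' -> no flip
Dir E: opp run (1,4), next='.' -> no flip
Dir SW: opp run (2,2) capped by W -> flip
Dir S: opp run (2,3) (3,3) capped by W -> flip
Dir SE: opp run (2,4) (3,5), next='.' -> no flip

Answer: (2,2) (2,3) (3,3)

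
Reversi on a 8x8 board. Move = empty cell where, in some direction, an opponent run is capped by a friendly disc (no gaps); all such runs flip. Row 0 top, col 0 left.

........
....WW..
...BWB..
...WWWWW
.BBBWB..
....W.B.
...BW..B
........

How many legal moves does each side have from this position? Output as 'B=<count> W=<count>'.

Answer: B=6 W=14

Derivation:
-- B to move --
(0,3): flips 1 -> legal
(0,4): no bracket -> illegal
(0,5): flips 2 -> legal
(0,6): flips 3 -> legal
(1,3): no bracket -> illegal
(1,6): no bracket -> illegal
(2,2): no bracket -> illegal
(2,6): no bracket -> illegal
(2,7): flips 1 -> legal
(3,2): no bracket -> illegal
(4,6): no bracket -> illegal
(4,7): flips 1 -> legal
(5,3): no bracket -> illegal
(5,5): no bracket -> illegal
(6,5): flips 2 -> legal
(7,3): no bracket -> illegal
(7,4): no bracket -> illegal
(7,5): no bracket -> illegal
B mobility = 6
-- W to move --
(1,2): flips 1 -> legal
(1,3): flips 1 -> legal
(1,6): flips 1 -> legal
(2,2): flips 1 -> legal
(2,6): flips 1 -> legal
(3,0): no bracket -> illegal
(3,1): no bracket -> illegal
(3,2): flips 2 -> legal
(4,0): flips 3 -> legal
(4,6): flips 1 -> legal
(4,7): no bracket -> illegal
(5,0): no bracket -> illegal
(5,1): flips 1 -> legal
(5,2): flips 1 -> legal
(5,3): flips 1 -> legal
(5,5): flips 1 -> legal
(5,7): no bracket -> illegal
(6,2): flips 1 -> legal
(6,5): no bracket -> illegal
(6,6): no bracket -> illegal
(7,2): flips 1 -> legal
(7,3): no bracket -> illegal
(7,4): no bracket -> illegal
(7,6): no bracket -> illegal
(7,7): no bracket -> illegal
W mobility = 14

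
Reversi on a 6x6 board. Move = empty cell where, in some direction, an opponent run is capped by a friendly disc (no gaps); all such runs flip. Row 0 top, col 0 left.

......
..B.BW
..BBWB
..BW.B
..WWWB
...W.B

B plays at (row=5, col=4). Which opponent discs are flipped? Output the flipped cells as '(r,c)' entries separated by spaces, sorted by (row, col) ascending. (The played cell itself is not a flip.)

Dir NW: opp run (4,3) capped by B -> flip
Dir N: opp run (4,4), next='.' -> no flip
Dir NE: first cell 'B' (not opp) -> no flip
Dir W: opp run (5,3), next='.' -> no flip
Dir E: first cell 'B' (not opp) -> no flip
Dir SW: edge -> no flip
Dir S: edge -> no flip
Dir SE: edge -> no flip

Answer: (4,3)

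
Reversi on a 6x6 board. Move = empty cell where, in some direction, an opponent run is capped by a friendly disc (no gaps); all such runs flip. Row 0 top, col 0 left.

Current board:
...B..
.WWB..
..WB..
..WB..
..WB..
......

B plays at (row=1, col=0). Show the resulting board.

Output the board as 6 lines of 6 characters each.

Place B at (1,0); scan 8 dirs for brackets.
Dir NW: edge -> no flip
Dir N: first cell '.' (not opp) -> no flip
Dir NE: first cell '.' (not opp) -> no flip
Dir W: edge -> no flip
Dir E: opp run (1,1) (1,2) capped by B -> flip
Dir SW: edge -> no flip
Dir S: first cell '.' (not opp) -> no flip
Dir SE: first cell '.' (not opp) -> no flip
All flips: (1,1) (1,2)

Answer: ...B..
BBBB..
..WB..
..WB..
..WB..
......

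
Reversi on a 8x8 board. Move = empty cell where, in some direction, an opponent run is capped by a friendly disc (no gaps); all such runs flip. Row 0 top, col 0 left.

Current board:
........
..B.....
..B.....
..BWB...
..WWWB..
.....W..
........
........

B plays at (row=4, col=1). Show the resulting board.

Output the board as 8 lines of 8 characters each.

Place B at (4,1); scan 8 dirs for brackets.
Dir NW: first cell '.' (not opp) -> no flip
Dir N: first cell '.' (not opp) -> no flip
Dir NE: first cell 'B' (not opp) -> no flip
Dir W: first cell '.' (not opp) -> no flip
Dir E: opp run (4,2) (4,3) (4,4) capped by B -> flip
Dir SW: first cell '.' (not opp) -> no flip
Dir S: first cell '.' (not opp) -> no flip
Dir SE: first cell '.' (not opp) -> no flip
All flips: (4,2) (4,3) (4,4)

Answer: ........
..B.....
..B.....
..BWB...
.BBBBB..
.....W..
........
........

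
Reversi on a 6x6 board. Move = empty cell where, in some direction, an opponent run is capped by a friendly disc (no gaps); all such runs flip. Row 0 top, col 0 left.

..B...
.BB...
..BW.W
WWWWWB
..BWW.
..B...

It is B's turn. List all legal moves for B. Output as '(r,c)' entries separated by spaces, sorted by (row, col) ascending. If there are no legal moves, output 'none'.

(1,3): no bracket -> illegal
(1,4): no bracket -> illegal
(1,5): flips 1 -> legal
(2,0): flips 1 -> legal
(2,1): no bracket -> illegal
(2,4): flips 2 -> legal
(4,0): flips 1 -> legal
(4,1): no bracket -> illegal
(4,5): flips 4 -> legal
(5,3): flips 1 -> legal
(5,4): no bracket -> illegal
(5,5): flips 2 -> legal

Answer: (1,5) (2,0) (2,4) (4,0) (4,5) (5,3) (5,5)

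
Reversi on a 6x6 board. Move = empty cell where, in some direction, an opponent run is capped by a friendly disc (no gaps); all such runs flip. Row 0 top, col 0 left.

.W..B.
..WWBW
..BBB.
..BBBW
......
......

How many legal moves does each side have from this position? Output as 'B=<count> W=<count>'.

Answer: B=3 W=4

Derivation:
-- B to move --
(0,0): no bracket -> illegal
(0,2): flips 2 -> legal
(0,3): flips 1 -> legal
(0,5): no bracket -> illegal
(1,0): no bracket -> illegal
(1,1): flips 2 -> legal
(2,1): no bracket -> illegal
(2,5): no bracket -> illegal
(4,4): no bracket -> illegal
(4,5): no bracket -> illegal
B mobility = 3
-- W to move --
(0,3): no bracket -> illegal
(0,5): no bracket -> illegal
(1,1): no bracket -> illegal
(2,1): no bracket -> illegal
(2,5): no bracket -> illegal
(3,1): flips 4 -> legal
(4,1): no bracket -> illegal
(4,2): flips 4 -> legal
(4,3): flips 2 -> legal
(4,4): no bracket -> illegal
(4,5): flips 2 -> legal
W mobility = 4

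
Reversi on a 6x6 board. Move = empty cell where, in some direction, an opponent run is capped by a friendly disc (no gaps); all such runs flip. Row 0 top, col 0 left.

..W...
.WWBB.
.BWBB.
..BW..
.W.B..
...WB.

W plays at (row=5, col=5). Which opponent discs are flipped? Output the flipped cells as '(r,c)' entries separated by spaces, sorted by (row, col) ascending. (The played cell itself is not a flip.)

Answer: (5,4)

Derivation:
Dir NW: first cell '.' (not opp) -> no flip
Dir N: first cell '.' (not opp) -> no flip
Dir NE: edge -> no flip
Dir W: opp run (5,4) capped by W -> flip
Dir E: edge -> no flip
Dir SW: edge -> no flip
Dir S: edge -> no flip
Dir SE: edge -> no flip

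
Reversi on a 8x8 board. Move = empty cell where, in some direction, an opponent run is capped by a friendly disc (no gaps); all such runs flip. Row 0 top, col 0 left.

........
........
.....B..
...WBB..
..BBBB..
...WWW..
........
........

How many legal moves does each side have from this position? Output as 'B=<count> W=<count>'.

Answer: B=9 W=7

Derivation:
-- B to move --
(2,2): flips 1 -> legal
(2,3): flips 1 -> legal
(2,4): flips 1 -> legal
(3,2): flips 1 -> legal
(4,6): no bracket -> illegal
(5,2): no bracket -> illegal
(5,6): no bracket -> illegal
(6,2): flips 1 -> legal
(6,3): flips 2 -> legal
(6,4): flips 2 -> legal
(6,5): flips 2 -> legal
(6,6): flips 1 -> legal
B mobility = 9
-- W to move --
(1,4): no bracket -> illegal
(1,5): flips 3 -> legal
(1,6): no bracket -> illegal
(2,3): no bracket -> illegal
(2,4): flips 2 -> legal
(2,6): flips 2 -> legal
(3,1): flips 1 -> legal
(3,2): flips 1 -> legal
(3,6): flips 3 -> legal
(4,1): no bracket -> illegal
(4,6): no bracket -> illegal
(5,1): flips 1 -> legal
(5,2): no bracket -> illegal
(5,6): no bracket -> illegal
W mobility = 7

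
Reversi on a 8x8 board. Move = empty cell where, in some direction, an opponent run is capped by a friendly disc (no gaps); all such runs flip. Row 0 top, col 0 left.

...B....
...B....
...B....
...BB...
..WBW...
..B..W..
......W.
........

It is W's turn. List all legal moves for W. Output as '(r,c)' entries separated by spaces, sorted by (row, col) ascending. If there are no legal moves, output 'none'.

(0,2): no bracket -> illegal
(0,4): no bracket -> illegal
(1,2): no bracket -> illegal
(1,4): no bracket -> illegal
(2,2): flips 1 -> legal
(2,4): flips 2 -> legal
(2,5): no bracket -> illegal
(3,2): no bracket -> illegal
(3,5): no bracket -> illegal
(4,1): no bracket -> illegal
(4,5): no bracket -> illegal
(5,1): no bracket -> illegal
(5,3): no bracket -> illegal
(5,4): no bracket -> illegal
(6,1): no bracket -> illegal
(6,2): flips 1 -> legal
(6,3): no bracket -> illegal

Answer: (2,2) (2,4) (6,2)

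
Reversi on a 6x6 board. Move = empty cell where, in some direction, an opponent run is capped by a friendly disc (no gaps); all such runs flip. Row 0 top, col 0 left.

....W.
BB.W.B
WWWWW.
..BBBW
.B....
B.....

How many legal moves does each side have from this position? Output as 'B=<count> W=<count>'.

Answer: B=5 W=8

Derivation:
-- B to move --
(0,2): no bracket -> illegal
(0,3): flips 2 -> legal
(0,5): no bracket -> illegal
(1,2): flips 2 -> legal
(1,4): flips 2 -> legal
(2,5): no bracket -> illegal
(3,0): flips 1 -> legal
(3,1): flips 1 -> legal
(4,4): no bracket -> illegal
(4,5): no bracket -> illegal
B mobility = 5
-- W to move --
(0,0): flips 2 -> legal
(0,1): flips 1 -> legal
(0,2): flips 1 -> legal
(0,5): no bracket -> illegal
(1,2): no bracket -> illegal
(1,4): no bracket -> illegal
(2,5): no bracket -> illegal
(3,0): no bracket -> illegal
(3,1): flips 3 -> legal
(4,0): no bracket -> illegal
(4,2): flips 2 -> legal
(4,3): flips 2 -> legal
(4,4): flips 2 -> legal
(4,5): flips 1 -> legal
(5,1): no bracket -> illegal
(5,2): no bracket -> illegal
W mobility = 8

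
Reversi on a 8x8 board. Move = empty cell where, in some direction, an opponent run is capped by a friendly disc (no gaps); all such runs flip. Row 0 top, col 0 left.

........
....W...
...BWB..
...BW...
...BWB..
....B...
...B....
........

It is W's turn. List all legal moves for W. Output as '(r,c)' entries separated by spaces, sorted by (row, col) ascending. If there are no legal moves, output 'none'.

(1,2): flips 1 -> legal
(1,3): no bracket -> illegal
(1,5): no bracket -> illegal
(1,6): flips 1 -> legal
(2,2): flips 2 -> legal
(2,6): flips 1 -> legal
(3,2): flips 2 -> legal
(3,5): no bracket -> illegal
(3,6): flips 1 -> legal
(4,2): flips 2 -> legal
(4,6): flips 1 -> legal
(5,2): flips 1 -> legal
(5,3): no bracket -> illegal
(5,5): no bracket -> illegal
(5,6): flips 1 -> legal
(6,2): no bracket -> illegal
(6,4): flips 1 -> legal
(6,5): no bracket -> illegal
(7,2): no bracket -> illegal
(7,3): no bracket -> illegal
(7,4): no bracket -> illegal

Answer: (1,2) (1,6) (2,2) (2,6) (3,2) (3,6) (4,2) (4,6) (5,2) (5,6) (6,4)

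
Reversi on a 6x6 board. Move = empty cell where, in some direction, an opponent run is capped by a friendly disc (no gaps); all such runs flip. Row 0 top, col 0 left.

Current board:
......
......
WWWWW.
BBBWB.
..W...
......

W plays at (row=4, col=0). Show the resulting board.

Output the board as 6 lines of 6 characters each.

Place W at (4,0); scan 8 dirs for brackets.
Dir NW: edge -> no flip
Dir N: opp run (3,0) capped by W -> flip
Dir NE: opp run (3,1) capped by W -> flip
Dir W: edge -> no flip
Dir E: first cell '.' (not opp) -> no flip
Dir SW: edge -> no flip
Dir S: first cell '.' (not opp) -> no flip
Dir SE: first cell '.' (not opp) -> no flip
All flips: (3,0) (3,1)

Answer: ......
......
WWWWW.
WWBWB.
W.W...
......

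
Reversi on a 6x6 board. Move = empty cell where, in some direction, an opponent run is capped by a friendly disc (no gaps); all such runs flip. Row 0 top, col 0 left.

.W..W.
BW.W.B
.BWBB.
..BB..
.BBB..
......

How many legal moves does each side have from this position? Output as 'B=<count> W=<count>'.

-- B to move --
(0,0): flips 2 -> legal
(0,2): flips 1 -> legal
(0,3): flips 1 -> legal
(0,5): no bracket -> illegal
(1,2): flips 2 -> legal
(1,4): no bracket -> illegal
(2,0): no bracket -> illegal
(3,1): no bracket -> illegal
B mobility = 4
-- W to move --
(0,0): no bracket -> illegal
(0,5): no bracket -> illegal
(1,2): no bracket -> illegal
(1,4): no bracket -> illegal
(2,0): flips 1 -> legal
(2,5): flips 2 -> legal
(3,0): no bracket -> illegal
(3,1): flips 1 -> legal
(3,4): no bracket -> illegal
(3,5): flips 1 -> legal
(4,0): no bracket -> illegal
(4,4): flips 1 -> legal
(5,0): no bracket -> illegal
(5,1): no bracket -> illegal
(5,2): flips 2 -> legal
(5,3): flips 3 -> legal
(5,4): no bracket -> illegal
W mobility = 7

Answer: B=4 W=7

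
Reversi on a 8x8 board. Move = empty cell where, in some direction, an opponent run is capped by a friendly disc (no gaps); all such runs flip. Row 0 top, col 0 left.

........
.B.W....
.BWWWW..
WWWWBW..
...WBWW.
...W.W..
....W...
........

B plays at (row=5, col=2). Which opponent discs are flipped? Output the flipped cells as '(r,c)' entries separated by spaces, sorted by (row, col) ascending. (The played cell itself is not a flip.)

Dir NW: first cell '.' (not opp) -> no flip
Dir N: first cell '.' (not opp) -> no flip
Dir NE: opp run (4,3) capped by B -> flip
Dir W: first cell '.' (not opp) -> no flip
Dir E: opp run (5,3), next='.' -> no flip
Dir SW: first cell '.' (not opp) -> no flip
Dir S: first cell '.' (not opp) -> no flip
Dir SE: first cell '.' (not opp) -> no flip

Answer: (4,3)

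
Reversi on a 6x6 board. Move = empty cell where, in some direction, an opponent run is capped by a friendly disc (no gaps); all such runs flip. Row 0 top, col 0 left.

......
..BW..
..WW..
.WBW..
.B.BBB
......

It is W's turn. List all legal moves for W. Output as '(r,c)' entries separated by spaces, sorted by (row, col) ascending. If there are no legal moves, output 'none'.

(0,1): flips 1 -> legal
(0,2): flips 1 -> legal
(0,3): no bracket -> illegal
(1,1): flips 1 -> legal
(2,1): no bracket -> illegal
(3,0): no bracket -> illegal
(3,4): no bracket -> illegal
(3,5): no bracket -> illegal
(4,0): no bracket -> illegal
(4,2): flips 1 -> legal
(5,0): flips 2 -> legal
(5,1): flips 1 -> legal
(5,2): no bracket -> illegal
(5,3): flips 1 -> legal
(5,4): no bracket -> illegal
(5,5): flips 1 -> legal

Answer: (0,1) (0,2) (1,1) (4,2) (5,0) (5,1) (5,3) (5,5)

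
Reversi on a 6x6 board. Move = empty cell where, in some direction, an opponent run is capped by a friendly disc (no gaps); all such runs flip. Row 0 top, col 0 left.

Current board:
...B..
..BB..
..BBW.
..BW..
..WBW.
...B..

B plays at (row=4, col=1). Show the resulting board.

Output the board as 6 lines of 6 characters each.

Place B at (4,1); scan 8 dirs for brackets.
Dir NW: first cell '.' (not opp) -> no flip
Dir N: first cell '.' (not opp) -> no flip
Dir NE: first cell 'B' (not opp) -> no flip
Dir W: first cell '.' (not opp) -> no flip
Dir E: opp run (4,2) capped by B -> flip
Dir SW: first cell '.' (not opp) -> no flip
Dir S: first cell '.' (not opp) -> no flip
Dir SE: first cell '.' (not opp) -> no flip
All flips: (4,2)

Answer: ...B..
..BB..
..BBW.
..BW..
.BBBW.
...B..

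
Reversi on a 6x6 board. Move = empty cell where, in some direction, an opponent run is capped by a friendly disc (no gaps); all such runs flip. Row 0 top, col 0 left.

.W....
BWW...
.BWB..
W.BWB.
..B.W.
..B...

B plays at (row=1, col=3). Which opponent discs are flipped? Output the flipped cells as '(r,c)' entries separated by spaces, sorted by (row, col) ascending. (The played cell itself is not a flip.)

Answer: (1,1) (1,2)

Derivation:
Dir NW: first cell '.' (not opp) -> no flip
Dir N: first cell '.' (not opp) -> no flip
Dir NE: first cell '.' (not opp) -> no flip
Dir W: opp run (1,2) (1,1) capped by B -> flip
Dir E: first cell '.' (not opp) -> no flip
Dir SW: opp run (2,2), next='.' -> no flip
Dir S: first cell 'B' (not opp) -> no flip
Dir SE: first cell '.' (not opp) -> no flip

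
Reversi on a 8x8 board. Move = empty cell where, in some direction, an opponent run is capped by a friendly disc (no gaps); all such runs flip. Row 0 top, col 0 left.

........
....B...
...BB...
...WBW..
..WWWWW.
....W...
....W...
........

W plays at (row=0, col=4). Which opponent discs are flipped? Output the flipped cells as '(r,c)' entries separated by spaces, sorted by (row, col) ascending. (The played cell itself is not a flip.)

Dir NW: edge -> no flip
Dir N: edge -> no flip
Dir NE: edge -> no flip
Dir W: first cell '.' (not opp) -> no flip
Dir E: first cell '.' (not opp) -> no flip
Dir SW: first cell '.' (not opp) -> no flip
Dir S: opp run (1,4) (2,4) (3,4) capped by W -> flip
Dir SE: first cell '.' (not opp) -> no flip

Answer: (1,4) (2,4) (3,4)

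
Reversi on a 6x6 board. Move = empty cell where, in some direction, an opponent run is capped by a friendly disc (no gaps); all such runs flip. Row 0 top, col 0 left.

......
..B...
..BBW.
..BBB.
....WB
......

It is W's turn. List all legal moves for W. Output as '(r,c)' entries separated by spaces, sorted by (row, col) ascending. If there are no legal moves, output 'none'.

Answer: (1,1) (2,1) (4,2)

Derivation:
(0,1): no bracket -> illegal
(0,2): no bracket -> illegal
(0,3): no bracket -> illegal
(1,1): flips 2 -> legal
(1,3): no bracket -> illegal
(1,4): no bracket -> illegal
(2,1): flips 2 -> legal
(2,5): no bracket -> illegal
(3,1): no bracket -> illegal
(3,5): no bracket -> illegal
(4,1): no bracket -> illegal
(4,2): flips 1 -> legal
(4,3): no bracket -> illegal
(5,4): no bracket -> illegal
(5,5): no bracket -> illegal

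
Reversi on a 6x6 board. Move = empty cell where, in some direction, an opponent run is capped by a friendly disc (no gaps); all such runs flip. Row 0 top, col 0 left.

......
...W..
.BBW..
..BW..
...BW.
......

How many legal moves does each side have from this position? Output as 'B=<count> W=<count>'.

Answer: B=7 W=6

Derivation:
-- B to move --
(0,2): no bracket -> illegal
(0,3): flips 3 -> legal
(0,4): flips 1 -> legal
(1,2): no bracket -> illegal
(1,4): flips 1 -> legal
(2,4): flips 1 -> legal
(3,4): flips 1 -> legal
(3,5): no bracket -> illegal
(4,2): no bracket -> illegal
(4,5): flips 1 -> legal
(5,3): no bracket -> illegal
(5,4): no bracket -> illegal
(5,5): flips 2 -> legal
B mobility = 7
-- W to move --
(1,0): no bracket -> illegal
(1,1): flips 1 -> legal
(1,2): no bracket -> illegal
(2,0): flips 2 -> legal
(3,0): no bracket -> illegal
(3,1): flips 2 -> legal
(3,4): no bracket -> illegal
(4,1): flips 1 -> legal
(4,2): flips 1 -> legal
(5,2): no bracket -> illegal
(5,3): flips 1 -> legal
(5,4): no bracket -> illegal
W mobility = 6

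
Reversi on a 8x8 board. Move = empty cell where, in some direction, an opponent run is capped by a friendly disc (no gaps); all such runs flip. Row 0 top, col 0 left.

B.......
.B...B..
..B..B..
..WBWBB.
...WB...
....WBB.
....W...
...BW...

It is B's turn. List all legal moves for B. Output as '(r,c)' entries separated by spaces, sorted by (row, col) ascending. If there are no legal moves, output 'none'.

(2,1): no bracket -> illegal
(2,3): no bracket -> illegal
(2,4): flips 1 -> legal
(3,1): flips 1 -> legal
(4,1): no bracket -> illegal
(4,2): flips 2 -> legal
(4,5): no bracket -> illegal
(5,2): flips 2 -> legal
(5,3): flips 2 -> legal
(6,3): no bracket -> illegal
(6,5): no bracket -> illegal
(7,5): flips 1 -> legal

Answer: (2,4) (3,1) (4,2) (5,2) (5,3) (7,5)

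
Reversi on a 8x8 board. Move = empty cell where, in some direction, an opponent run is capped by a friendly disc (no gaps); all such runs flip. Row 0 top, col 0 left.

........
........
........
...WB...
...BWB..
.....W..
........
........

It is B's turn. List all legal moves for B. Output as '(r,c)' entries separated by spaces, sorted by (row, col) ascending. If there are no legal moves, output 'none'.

(2,2): no bracket -> illegal
(2,3): flips 1 -> legal
(2,4): no bracket -> illegal
(3,2): flips 1 -> legal
(3,5): no bracket -> illegal
(4,2): no bracket -> illegal
(4,6): no bracket -> illegal
(5,3): no bracket -> illegal
(5,4): flips 1 -> legal
(5,6): no bracket -> illegal
(6,4): no bracket -> illegal
(6,5): flips 1 -> legal
(6,6): no bracket -> illegal

Answer: (2,3) (3,2) (5,4) (6,5)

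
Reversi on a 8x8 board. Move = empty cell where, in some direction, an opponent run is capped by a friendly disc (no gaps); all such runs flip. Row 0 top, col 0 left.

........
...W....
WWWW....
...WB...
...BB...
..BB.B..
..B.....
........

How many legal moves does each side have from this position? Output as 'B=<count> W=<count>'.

Answer: B=4 W=4

Derivation:
-- B to move --
(0,2): no bracket -> illegal
(0,3): flips 3 -> legal
(0,4): no bracket -> illegal
(1,0): no bracket -> illegal
(1,1): flips 2 -> legal
(1,2): flips 1 -> legal
(1,4): no bracket -> illegal
(2,4): no bracket -> illegal
(3,0): no bracket -> illegal
(3,1): no bracket -> illegal
(3,2): flips 1 -> legal
(4,2): no bracket -> illegal
B mobility = 4
-- W to move --
(2,4): no bracket -> illegal
(2,5): no bracket -> illegal
(3,2): no bracket -> illegal
(3,5): flips 1 -> legal
(4,1): no bracket -> illegal
(4,2): no bracket -> illegal
(4,5): flips 1 -> legal
(4,6): no bracket -> illegal
(5,1): no bracket -> illegal
(5,4): no bracket -> illegal
(5,6): no bracket -> illegal
(6,1): no bracket -> illegal
(6,3): flips 2 -> legal
(6,4): no bracket -> illegal
(6,5): no bracket -> illegal
(6,6): flips 2 -> legal
(7,1): no bracket -> illegal
(7,2): no bracket -> illegal
(7,3): no bracket -> illegal
W mobility = 4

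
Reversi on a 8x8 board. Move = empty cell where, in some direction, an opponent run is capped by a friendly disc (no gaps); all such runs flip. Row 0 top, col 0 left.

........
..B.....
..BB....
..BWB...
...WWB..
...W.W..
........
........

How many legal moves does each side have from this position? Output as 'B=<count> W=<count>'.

-- B to move --
(2,4): no bracket -> illegal
(3,5): no bracket -> illegal
(4,2): flips 2 -> legal
(4,6): no bracket -> illegal
(5,2): flips 1 -> legal
(5,4): flips 2 -> legal
(5,6): no bracket -> illegal
(6,2): no bracket -> illegal
(6,3): flips 3 -> legal
(6,4): no bracket -> illegal
(6,5): flips 1 -> legal
(6,6): flips 3 -> legal
B mobility = 6
-- W to move --
(0,1): no bracket -> illegal
(0,2): no bracket -> illegal
(0,3): no bracket -> illegal
(1,1): flips 1 -> legal
(1,3): flips 1 -> legal
(1,4): no bracket -> illegal
(2,1): flips 1 -> legal
(2,4): flips 1 -> legal
(2,5): flips 1 -> legal
(3,1): flips 1 -> legal
(3,5): flips 2 -> legal
(3,6): no bracket -> illegal
(4,1): no bracket -> illegal
(4,2): no bracket -> illegal
(4,6): flips 1 -> legal
(5,4): no bracket -> illegal
(5,6): no bracket -> illegal
W mobility = 8

Answer: B=6 W=8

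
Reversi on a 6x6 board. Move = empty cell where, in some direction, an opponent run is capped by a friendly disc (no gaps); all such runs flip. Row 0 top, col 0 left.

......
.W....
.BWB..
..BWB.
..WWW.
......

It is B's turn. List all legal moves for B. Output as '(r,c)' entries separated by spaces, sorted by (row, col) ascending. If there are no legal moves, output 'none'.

(0,0): no bracket -> illegal
(0,1): flips 1 -> legal
(0,2): no bracket -> illegal
(1,0): no bracket -> illegal
(1,2): flips 1 -> legal
(1,3): no bracket -> illegal
(2,0): no bracket -> illegal
(2,4): no bracket -> illegal
(3,1): no bracket -> illegal
(3,5): no bracket -> illegal
(4,1): no bracket -> illegal
(4,5): no bracket -> illegal
(5,1): no bracket -> illegal
(5,2): flips 2 -> legal
(5,3): flips 2 -> legal
(5,4): flips 2 -> legal
(5,5): no bracket -> illegal

Answer: (0,1) (1,2) (5,2) (5,3) (5,4)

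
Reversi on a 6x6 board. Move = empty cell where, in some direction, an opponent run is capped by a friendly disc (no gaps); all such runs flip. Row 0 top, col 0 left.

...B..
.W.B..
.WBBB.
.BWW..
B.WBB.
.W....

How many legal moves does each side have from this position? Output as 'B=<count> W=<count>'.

-- B to move --
(0,0): flips 1 -> legal
(0,1): flips 2 -> legal
(0,2): no bracket -> illegal
(1,0): flips 2 -> legal
(1,2): no bracket -> illegal
(2,0): flips 1 -> legal
(3,0): no bracket -> illegal
(3,4): flips 2 -> legal
(4,1): flips 2 -> legal
(5,0): no bracket -> illegal
(5,2): flips 2 -> legal
(5,3): flips 1 -> legal
B mobility = 8
-- W to move --
(0,2): no bracket -> illegal
(0,4): no bracket -> illegal
(1,2): flips 1 -> legal
(1,4): flips 1 -> legal
(1,5): flips 1 -> legal
(2,0): flips 1 -> legal
(2,5): flips 3 -> legal
(3,0): flips 1 -> legal
(3,4): no bracket -> illegal
(3,5): no bracket -> illegal
(4,1): flips 1 -> legal
(4,5): flips 2 -> legal
(5,0): no bracket -> illegal
(5,2): no bracket -> illegal
(5,3): flips 1 -> legal
(5,4): flips 1 -> legal
(5,5): flips 1 -> legal
W mobility = 11

Answer: B=8 W=11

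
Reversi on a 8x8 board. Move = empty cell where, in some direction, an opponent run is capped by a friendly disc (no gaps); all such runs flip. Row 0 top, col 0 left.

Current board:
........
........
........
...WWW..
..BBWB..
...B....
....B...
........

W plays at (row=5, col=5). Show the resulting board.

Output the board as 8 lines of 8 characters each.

Place W at (5,5); scan 8 dirs for brackets.
Dir NW: first cell 'W' (not opp) -> no flip
Dir N: opp run (4,5) capped by W -> flip
Dir NE: first cell '.' (not opp) -> no flip
Dir W: first cell '.' (not opp) -> no flip
Dir E: first cell '.' (not opp) -> no flip
Dir SW: opp run (6,4), next='.' -> no flip
Dir S: first cell '.' (not opp) -> no flip
Dir SE: first cell '.' (not opp) -> no flip
All flips: (4,5)

Answer: ........
........
........
...WWW..
..BBWW..
...B.W..
....B...
........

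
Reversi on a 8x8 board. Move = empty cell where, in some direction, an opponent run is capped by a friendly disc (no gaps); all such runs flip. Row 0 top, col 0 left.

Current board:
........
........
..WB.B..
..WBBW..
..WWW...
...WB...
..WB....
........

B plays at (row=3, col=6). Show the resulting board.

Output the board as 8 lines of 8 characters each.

Place B at (3,6); scan 8 dirs for brackets.
Dir NW: first cell 'B' (not opp) -> no flip
Dir N: first cell '.' (not opp) -> no flip
Dir NE: first cell '.' (not opp) -> no flip
Dir W: opp run (3,5) capped by B -> flip
Dir E: first cell '.' (not opp) -> no flip
Dir SW: first cell '.' (not opp) -> no flip
Dir S: first cell '.' (not opp) -> no flip
Dir SE: first cell '.' (not opp) -> no flip
All flips: (3,5)

Answer: ........
........
..WB.B..
..WBBBB.
..WWW...
...WB...
..WB....
........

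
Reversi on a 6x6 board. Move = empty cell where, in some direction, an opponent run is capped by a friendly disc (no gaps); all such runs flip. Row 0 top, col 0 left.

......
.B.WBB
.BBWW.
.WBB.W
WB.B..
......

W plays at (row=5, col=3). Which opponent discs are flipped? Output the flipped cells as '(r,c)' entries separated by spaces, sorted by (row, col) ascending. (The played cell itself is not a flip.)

Dir NW: first cell '.' (not opp) -> no flip
Dir N: opp run (4,3) (3,3) capped by W -> flip
Dir NE: first cell '.' (not opp) -> no flip
Dir W: first cell '.' (not opp) -> no flip
Dir E: first cell '.' (not opp) -> no flip
Dir SW: edge -> no flip
Dir S: edge -> no flip
Dir SE: edge -> no flip

Answer: (3,3) (4,3)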